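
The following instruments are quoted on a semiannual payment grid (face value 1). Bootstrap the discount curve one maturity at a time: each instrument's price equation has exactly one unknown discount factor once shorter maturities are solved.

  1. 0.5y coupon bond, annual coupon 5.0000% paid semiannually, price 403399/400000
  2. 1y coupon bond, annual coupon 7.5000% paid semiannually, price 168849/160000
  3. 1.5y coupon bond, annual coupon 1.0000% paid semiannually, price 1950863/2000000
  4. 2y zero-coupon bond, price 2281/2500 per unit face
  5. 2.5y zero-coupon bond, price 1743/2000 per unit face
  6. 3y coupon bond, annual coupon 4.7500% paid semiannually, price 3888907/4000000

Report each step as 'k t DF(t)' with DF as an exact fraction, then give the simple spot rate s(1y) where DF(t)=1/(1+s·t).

1 1/2 9839/10000
2 1 1227/1250
3 3/2 1201/1250
4 2 2281/2500
5 5/2 1743/2000
6 3 2101/2500
s(1y) = (1/(1227/1250) − 1)/(1) = 23/1227 ≈ 1.8745%

step 1 [0.5y] bond c/2=1/40: DF=(403399/400000 − 1/40·(0))/(1+1/40) = 9839/10000 ≈ 0.983900
step 2 [1y] bond c/2=3/80: DF=(168849/160000 − 3/80·(0.983900))/(1+3/80) = 1227/1250 ≈ 0.981600
step 3 [1.5y] bond c/2=1/200: DF=(1950863/2000000 − 1/200·(0.983900+0.981600))/(1+1/200) = 1201/1250 ≈ 0.960800
step 4 [2y] zero: DF = P = 2281/2500 ≈ 0.912400
step 5 [2.5y] zero: DF = P = 1743/2000 ≈ 0.871500
step 6 [3y] bond c/2=19/800: DF=(3888907/4000000 − 19/800·(0.983900+0.981600+0.960800+0.912400+0.871500))/(1+19/800) = 2101/2500 ≈ 0.840400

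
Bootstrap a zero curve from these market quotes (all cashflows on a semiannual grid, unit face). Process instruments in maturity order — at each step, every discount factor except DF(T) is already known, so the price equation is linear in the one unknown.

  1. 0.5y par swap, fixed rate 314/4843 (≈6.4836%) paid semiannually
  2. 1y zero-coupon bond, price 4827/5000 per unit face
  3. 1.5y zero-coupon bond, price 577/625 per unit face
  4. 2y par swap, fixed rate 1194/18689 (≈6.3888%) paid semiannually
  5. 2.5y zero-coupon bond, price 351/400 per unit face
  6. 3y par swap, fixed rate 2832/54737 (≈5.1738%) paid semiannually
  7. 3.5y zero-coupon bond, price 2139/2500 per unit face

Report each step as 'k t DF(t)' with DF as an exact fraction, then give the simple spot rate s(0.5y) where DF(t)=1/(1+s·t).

1 1/2 4843/5000
2 1 4827/5000
3 3/2 577/625
4 2 4403/5000
5 5/2 351/400
6 3 1073/1250
7 7/2 2139/2500
s(0.5y) = (1/(4843/5000) − 1)/(1/2) = 314/4843 ≈ 6.4836%

step 1 [0.5y] swap r/2=157/4843: DF=(1 − 157/4843·(0))/(1+157/4843) = 4843/5000 ≈ 0.968600
step 2 [1y] zero: DF = P = 4827/5000 ≈ 0.965400
step 3 [1.5y] zero: DF = P = 577/625 ≈ 0.923200
step 4 [2y] swap r/2=597/18689: DF=(1 − 597/18689·(0.968600+0.965400+0.923200))/(1+597/18689) = 4403/5000 ≈ 0.880600
step 5 [2.5y] zero: DF = P = 351/400 ≈ 0.877500
step 6 [3y] swap r/2=1416/54737: DF=(1 − 1416/54737·(0.968600+0.965400+0.923200+0.880600+0.877500))/(1+1416/54737) = 1073/1250 ≈ 0.858400
step 7 [3.5y] zero: DF = P = 2139/2500 ≈ 0.855600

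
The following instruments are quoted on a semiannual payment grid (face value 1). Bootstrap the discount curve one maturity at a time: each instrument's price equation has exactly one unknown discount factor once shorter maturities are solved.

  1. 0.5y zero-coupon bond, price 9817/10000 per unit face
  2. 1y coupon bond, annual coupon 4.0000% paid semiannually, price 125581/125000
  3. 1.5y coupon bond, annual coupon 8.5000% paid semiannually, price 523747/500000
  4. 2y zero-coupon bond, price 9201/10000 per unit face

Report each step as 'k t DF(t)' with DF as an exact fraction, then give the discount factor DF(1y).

1 1/2 9817/10000
2 1 9657/10000
3 3/2 4627/5000
4 2 9201/10000
DF(1y) = 9657/10000 ≈ 0.965700

step 1 [0.5y] zero: DF = P = 9817/10000 ≈ 0.981700
step 2 [1y] bond c/2=1/50: DF=(125581/125000 − 1/50·(0.981700))/(1+1/50) = 9657/10000 ≈ 0.965700
step 3 [1.5y] bond c/2=17/400: DF=(523747/500000 − 17/400·(0.981700+0.965700))/(1+17/400) = 4627/5000 ≈ 0.925400
step 4 [2y] zero: DF = P = 9201/10000 ≈ 0.920100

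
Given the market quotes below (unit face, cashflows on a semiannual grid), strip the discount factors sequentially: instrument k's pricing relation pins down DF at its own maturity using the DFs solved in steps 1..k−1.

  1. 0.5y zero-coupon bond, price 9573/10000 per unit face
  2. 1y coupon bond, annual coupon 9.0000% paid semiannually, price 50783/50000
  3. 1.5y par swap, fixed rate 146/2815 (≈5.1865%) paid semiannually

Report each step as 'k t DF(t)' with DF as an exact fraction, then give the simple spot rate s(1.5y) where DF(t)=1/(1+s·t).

step 1 [0.5y] zero: DF = P = 9573/10000 ≈ 0.957300
step 2 [1y] bond c/2=9/200: DF=(50783/50000 − 9/200·(0.957300))/(1+9/200) = 9307/10000 ≈ 0.930700
step 3 [1.5y] swap r/2=73/2815: DF=(1 − 73/2815·(0.957300+0.930700))/(1+73/2815) = 927/1000 ≈ 0.927000

1 1/2 9573/10000
2 1 9307/10000
3 3/2 927/1000
s(1.5y) = (1/(927/1000) − 1)/(3/2) = 146/2781 ≈ 5.2499%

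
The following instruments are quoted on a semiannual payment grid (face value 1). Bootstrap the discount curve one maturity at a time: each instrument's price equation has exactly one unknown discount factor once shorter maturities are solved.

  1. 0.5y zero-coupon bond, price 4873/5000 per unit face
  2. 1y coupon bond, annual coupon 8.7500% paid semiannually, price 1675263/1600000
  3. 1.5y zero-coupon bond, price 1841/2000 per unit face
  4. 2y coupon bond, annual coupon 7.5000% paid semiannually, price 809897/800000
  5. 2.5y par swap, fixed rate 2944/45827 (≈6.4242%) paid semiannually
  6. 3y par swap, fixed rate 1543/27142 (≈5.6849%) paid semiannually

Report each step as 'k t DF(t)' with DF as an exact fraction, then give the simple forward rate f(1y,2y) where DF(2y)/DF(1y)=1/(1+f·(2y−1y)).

1 1/2 4873/5000
2 1 9623/10000
3 3/2 1841/2000
4 2 349/400
5 5/2 533/625
6 3 8457/10000
f(1y,2y) = ((9623/10000)/(349/400) − 1)/(1) = 898/8725 ≈ 10.2923%

step 1 [0.5y] zero: DF = P = 4873/5000 ≈ 0.974600
step 2 [1y] bond c/2=7/160: DF=(1675263/1600000 − 7/160·(0.974600))/(1+7/160) = 9623/10000 ≈ 0.962300
step 3 [1.5y] zero: DF = P = 1841/2000 ≈ 0.920500
step 4 [2y] bond c/2=3/80: DF=(809897/800000 − 3/80·(0.974600+0.962300+0.920500))/(1+3/80) = 349/400 ≈ 0.872500
step 5 [2.5y] swap r/2=1472/45827: DF=(1 − 1472/45827·(0.974600+0.962300+0.920500+0.872500))/(1+1472/45827) = 533/625 ≈ 0.852800
step 6 [3y] swap r/2=1543/54284: DF=(1 − 1543/54284·(0.974600+0.962300+0.920500+0.872500+0.852800))/(1+1543/54284) = 8457/10000 ≈ 0.845700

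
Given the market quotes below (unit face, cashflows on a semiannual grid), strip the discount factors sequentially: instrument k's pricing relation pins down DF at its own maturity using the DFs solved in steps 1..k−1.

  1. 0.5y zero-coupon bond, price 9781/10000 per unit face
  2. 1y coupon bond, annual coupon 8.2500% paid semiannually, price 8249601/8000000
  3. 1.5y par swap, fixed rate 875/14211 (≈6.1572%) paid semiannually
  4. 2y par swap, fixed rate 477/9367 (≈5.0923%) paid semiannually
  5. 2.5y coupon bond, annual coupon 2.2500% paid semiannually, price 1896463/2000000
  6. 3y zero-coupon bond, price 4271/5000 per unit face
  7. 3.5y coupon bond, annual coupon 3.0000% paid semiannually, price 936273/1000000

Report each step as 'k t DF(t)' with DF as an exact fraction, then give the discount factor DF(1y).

step 1 [0.5y] zero: DF = P = 9781/10000 ≈ 0.978100
step 2 [1y] bond c/2=33/800: DF=(8249601/8000000 − 33/800·(0.978100))/(1+33/800) = 2379/2500 ≈ 0.951600
step 3 [1.5y] swap r/2=875/28422: DF=(1 − 875/28422·(0.978100+0.951600))/(1+875/28422) = 73/80 ≈ 0.912500
step 4 [2y] swap r/2=477/18734: DF=(1 − 477/18734·(0.978100+0.951600+0.912500))/(1+477/18734) = 4523/5000 ≈ 0.904600
step 5 [2.5y] bond c/2=9/800: DF=(1896463/2000000 − 9/800·(0.978100+0.951600+0.912500+0.904600))/(1+9/800) = 112/125 ≈ 0.896000
step 6 [3y] zero: DF = P = 4271/5000 ≈ 0.854200
step 7 [3.5y] bond c/2=3/200: DF=(936273/1000000 − 3/200·(0.978100+0.951600+0.912500+0.904600+0.896000+0.854200))/(1+3/200) = 2103/2500 ≈ 0.841200

1 1/2 9781/10000
2 1 2379/2500
3 3/2 73/80
4 2 4523/5000
5 5/2 112/125
6 3 4271/5000
7 7/2 2103/2500
DF(1y) = 2379/2500 ≈ 0.951600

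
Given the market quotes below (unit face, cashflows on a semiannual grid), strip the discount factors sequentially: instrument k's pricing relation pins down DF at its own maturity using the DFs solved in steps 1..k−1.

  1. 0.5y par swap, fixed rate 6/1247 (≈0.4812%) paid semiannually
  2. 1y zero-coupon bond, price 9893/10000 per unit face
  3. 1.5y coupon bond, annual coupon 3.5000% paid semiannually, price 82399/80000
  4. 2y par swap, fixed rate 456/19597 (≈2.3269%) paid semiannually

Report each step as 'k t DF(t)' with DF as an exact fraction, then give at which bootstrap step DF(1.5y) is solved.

step 1 [0.5y] swap r/2=3/1247: DF=(1 − 3/1247·(0))/(1+3/1247) = 1247/1250 ≈ 0.997600
step 2 [1y] zero: DF = P = 9893/10000 ≈ 0.989300
step 3 [1.5y] bond c/2=7/400: DF=(82399/80000 − 7/400·(0.997600+0.989300))/(1+7/400) = 9781/10000 ≈ 0.978100
step 4 [2y] swap r/2=228/19597: DF=(1 − 228/19597·(0.997600+0.989300+0.978100))/(1+228/19597) = 1193/1250 ≈ 0.954400

1 1/2 1247/1250
2 1 9893/10000
3 3/2 9781/10000
4 2 1193/1250
DF(1.5y) is solved at step 3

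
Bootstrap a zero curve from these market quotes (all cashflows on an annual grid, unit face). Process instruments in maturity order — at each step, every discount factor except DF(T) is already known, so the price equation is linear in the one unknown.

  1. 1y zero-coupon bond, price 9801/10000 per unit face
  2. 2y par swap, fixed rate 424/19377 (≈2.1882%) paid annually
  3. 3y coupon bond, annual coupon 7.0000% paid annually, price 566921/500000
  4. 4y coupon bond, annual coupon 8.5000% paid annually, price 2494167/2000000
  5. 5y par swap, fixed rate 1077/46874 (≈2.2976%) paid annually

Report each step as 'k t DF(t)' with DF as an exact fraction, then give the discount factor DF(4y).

step 1 [1y] zero: DF = P = 9801/10000 ≈ 0.980100
step 2 [2y] swap r/1=424/19377: DF=(1 − 424/19377·(0.980100))/(1+424/19377) = 1197/1250 ≈ 0.957600
step 3 [3y] bond c/1=7/100: DF=(566921/500000 − 7/100·(0.980100+0.957600))/(1+7/100) = 9329/10000 ≈ 0.932900
step 4 [4y] bond c/1=17/200: DF=(2494167/2000000 − 17/200·(0.980100+0.957600+0.932900))/(1+17/200) = 1849/2000 ≈ 0.924500
step 5 [5y] swap r/1=1077/46874: DF=(1 − 1077/46874·(0.980100+0.957600+0.932900+0.924500))/(1+1077/46874) = 8923/10000 ≈ 0.892300

1 1 9801/10000
2 2 1197/1250
3 3 9329/10000
4 4 1849/2000
5 5 8923/10000
DF(4y) = 1849/2000 ≈ 0.924500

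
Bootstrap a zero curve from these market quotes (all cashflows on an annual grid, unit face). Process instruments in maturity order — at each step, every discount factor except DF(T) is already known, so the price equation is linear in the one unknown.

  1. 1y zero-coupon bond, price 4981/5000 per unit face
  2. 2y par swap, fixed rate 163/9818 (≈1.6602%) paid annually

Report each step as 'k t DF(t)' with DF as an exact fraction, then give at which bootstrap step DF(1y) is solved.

step 1 [1y] zero: DF = P = 4981/5000 ≈ 0.996200
step 2 [2y] swap r/1=163/9818: DF=(1 − 163/9818·(0.996200))/(1+163/9818) = 4837/5000 ≈ 0.967400

1 1 4981/5000
2 2 4837/5000
DF(1y) is solved at step 1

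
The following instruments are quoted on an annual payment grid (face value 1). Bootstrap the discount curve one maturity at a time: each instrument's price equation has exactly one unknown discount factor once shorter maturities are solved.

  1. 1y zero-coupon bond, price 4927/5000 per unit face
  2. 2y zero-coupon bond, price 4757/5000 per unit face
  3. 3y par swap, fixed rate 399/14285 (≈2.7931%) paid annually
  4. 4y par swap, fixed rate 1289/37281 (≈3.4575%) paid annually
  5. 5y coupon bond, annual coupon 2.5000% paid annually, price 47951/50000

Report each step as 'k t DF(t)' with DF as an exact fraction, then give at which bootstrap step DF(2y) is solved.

1 1 4927/5000
2 2 4757/5000
3 3 4601/5000
4 4 8711/10000
5 5 8447/10000
DF(2y) is solved at step 2

step 1 [1y] zero: DF = P = 4927/5000 ≈ 0.985400
step 2 [2y] zero: DF = P = 4757/5000 ≈ 0.951400
step 3 [3y] swap r/1=399/14285: DF=(1 − 399/14285·(0.985400+0.951400))/(1+399/14285) = 4601/5000 ≈ 0.920200
step 4 [4y] swap r/1=1289/37281: DF=(1 − 1289/37281·(0.985400+0.951400+0.920200))/(1+1289/37281) = 8711/10000 ≈ 0.871100
step 5 [5y] bond c/1=1/40: DF=(47951/50000 − 1/40·(0.985400+0.951400+0.920200+0.871100))/(1+1/40) = 8447/10000 ≈ 0.844700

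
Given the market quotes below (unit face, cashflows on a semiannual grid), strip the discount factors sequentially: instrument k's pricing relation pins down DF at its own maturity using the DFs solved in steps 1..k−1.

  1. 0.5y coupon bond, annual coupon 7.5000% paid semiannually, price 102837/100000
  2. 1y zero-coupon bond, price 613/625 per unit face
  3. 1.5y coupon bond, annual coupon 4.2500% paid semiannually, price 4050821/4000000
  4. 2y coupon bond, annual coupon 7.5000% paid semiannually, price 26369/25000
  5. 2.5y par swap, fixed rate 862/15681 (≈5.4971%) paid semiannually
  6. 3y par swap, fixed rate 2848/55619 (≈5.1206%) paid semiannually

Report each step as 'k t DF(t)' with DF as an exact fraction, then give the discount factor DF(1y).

step 1 [0.5y] bond c/2=3/80: DF=(102837/100000 − 3/80·(0))/(1+3/80) = 1239/1250 ≈ 0.991200
step 2 [1y] zero: DF = P = 613/625 ≈ 0.980800
step 3 [1.5y] bond c/2=17/800: DF=(4050821/4000000 − 17/800·(0.991200+0.980800))/(1+17/800) = 4753/5000 ≈ 0.950600
step 4 [2y] bond c/2=3/80: DF=(26369/25000 − 3/80·(0.991200+0.980800+0.950600))/(1+3/80) = 911/1000 ≈ 0.911000
step 5 [2.5y] swap r/2=431/15681: DF=(1 − 431/15681·(0.991200+0.980800+0.950600+0.911000))/(1+431/15681) = 8707/10000 ≈ 0.870700
step 6 [3y] swap r/2=1424/55619: DF=(1 − 1424/55619·(0.991200+0.980800+0.950600+0.911000+0.870700))/(1+1424/55619) = 536/625 ≈ 0.857600

1 1/2 1239/1250
2 1 613/625
3 3/2 4753/5000
4 2 911/1000
5 5/2 8707/10000
6 3 536/625
DF(1y) = 613/625 ≈ 0.980800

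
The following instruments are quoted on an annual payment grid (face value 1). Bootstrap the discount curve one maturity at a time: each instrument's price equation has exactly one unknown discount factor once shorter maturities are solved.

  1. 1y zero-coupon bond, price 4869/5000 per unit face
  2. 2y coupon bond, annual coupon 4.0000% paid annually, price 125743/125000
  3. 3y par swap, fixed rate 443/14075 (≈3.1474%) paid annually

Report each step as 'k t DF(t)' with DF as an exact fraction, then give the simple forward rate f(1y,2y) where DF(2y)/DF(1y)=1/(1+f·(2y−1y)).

1 1 4869/5000
2 2 4649/5000
3 3 4557/5000
f(1y,2y) = ((4869/5000)/(4649/5000) − 1)/(1) = 220/4649 ≈ 4.7322%

step 1 [1y] zero: DF = P = 4869/5000 ≈ 0.973800
step 2 [2y] bond c/1=1/25: DF=(125743/125000 − 1/25·(0.973800))/(1+1/25) = 4649/5000 ≈ 0.929800
step 3 [3y] swap r/1=443/14075: DF=(1 − 443/14075·(0.973800+0.929800))/(1+443/14075) = 4557/5000 ≈ 0.911400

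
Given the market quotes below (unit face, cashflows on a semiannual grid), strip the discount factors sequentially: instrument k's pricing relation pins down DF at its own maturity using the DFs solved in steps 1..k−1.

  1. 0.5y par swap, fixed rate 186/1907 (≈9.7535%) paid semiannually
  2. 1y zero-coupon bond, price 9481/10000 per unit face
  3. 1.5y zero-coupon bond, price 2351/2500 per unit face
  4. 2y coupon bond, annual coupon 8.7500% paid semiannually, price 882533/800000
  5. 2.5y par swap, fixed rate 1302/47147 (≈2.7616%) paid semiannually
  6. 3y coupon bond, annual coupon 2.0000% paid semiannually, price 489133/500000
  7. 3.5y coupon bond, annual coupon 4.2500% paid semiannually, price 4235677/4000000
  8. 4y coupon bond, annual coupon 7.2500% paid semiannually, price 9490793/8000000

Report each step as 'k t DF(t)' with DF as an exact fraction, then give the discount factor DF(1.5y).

step 1 [0.5y] swap r/2=93/1907: DF=(1 − 93/1907·(0))/(1+93/1907) = 1907/2000 ≈ 0.953500
step 2 [1y] zero: DF = P = 9481/10000 ≈ 0.948100
step 3 [1.5y] zero: DF = P = 2351/2500 ≈ 0.940400
step 4 [2y] bond c/2=7/160: DF=(882533/800000 − 7/160·(0.953500+0.948100+0.940400))/(1+7/160) = 4689/5000 ≈ 0.937800
step 5 [2.5y] swap r/2=651/47147: DF=(1 − 651/47147·(0.953500+0.948100+0.940400+0.937800))/(1+651/47147) = 9349/10000 ≈ 0.934900
step 6 [3y] bond c/2=1/100: DF=(489133/500000 − 1/100·(0.953500+0.948100+0.940400+0.937800+0.934900))/(1+1/100) = 9219/10000 ≈ 0.921900
step 7 [3.5y] bond c/2=17/800: DF=(4235677/4000000 − 17/800·(0.953500+0.948100+0.940400+0.937800+0.934900+0.921900))/(1+17/800) = 2299/2500 ≈ 0.919600
step 8 [4y] bond c/2=29/800: DF=(9490793/8000000 − 29/800·(0.953500+0.948100+0.940400+0.937800+0.934900+0.921900+0.919600))/(1+29/800) = 1831/2000 ≈ 0.915500

1 1/2 1907/2000
2 1 9481/10000
3 3/2 2351/2500
4 2 4689/5000
5 5/2 9349/10000
6 3 9219/10000
7 7/2 2299/2500
8 4 1831/2000
DF(1.5y) = 2351/2500 ≈ 0.940400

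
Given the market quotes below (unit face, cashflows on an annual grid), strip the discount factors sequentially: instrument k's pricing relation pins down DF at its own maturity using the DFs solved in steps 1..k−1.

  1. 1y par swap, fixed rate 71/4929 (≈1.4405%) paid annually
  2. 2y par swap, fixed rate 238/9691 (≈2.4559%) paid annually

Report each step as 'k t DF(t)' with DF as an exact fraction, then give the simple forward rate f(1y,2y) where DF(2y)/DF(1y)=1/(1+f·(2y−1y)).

step 1 [1y] swap r/1=71/4929: DF=(1 − 71/4929·(0))/(1+71/4929) = 4929/5000 ≈ 0.985800
step 2 [2y] swap r/1=238/9691: DF=(1 − 238/9691·(0.985800))/(1+238/9691) = 2381/2500 ≈ 0.952400

1 1 4929/5000
2 2 2381/2500
f(1y,2y) = ((4929/5000)/(2381/2500) − 1)/(1) = 167/4762 ≈ 3.5069%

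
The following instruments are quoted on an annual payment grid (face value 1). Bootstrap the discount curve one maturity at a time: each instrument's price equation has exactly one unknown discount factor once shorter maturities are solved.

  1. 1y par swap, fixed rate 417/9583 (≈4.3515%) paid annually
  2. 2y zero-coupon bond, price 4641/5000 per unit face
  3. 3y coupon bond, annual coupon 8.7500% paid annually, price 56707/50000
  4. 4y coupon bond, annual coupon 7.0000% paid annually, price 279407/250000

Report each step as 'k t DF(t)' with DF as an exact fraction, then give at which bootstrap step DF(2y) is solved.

step 1 [1y] swap r/1=417/9583: DF=(1 − 417/9583·(0))/(1+417/9583) = 9583/10000 ≈ 0.958300
step 2 [2y] zero: DF = P = 4641/5000 ≈ 0.928200
step 3 [3y] bond c/1=7/80: DF=(56707/50000 − 7/80·(0.958300+0.928200))/(1+7/80) = 8911/10000 ≈ 0.891100
step 4 [4y] bond c/1=7/100: DF=(279407/250000 − 7/100·(0.958300+0.928200+0.891100))/(1+7/100) = 2157/2500 ≈ 0.862800

1 1 9583/10000
2 2 4641/5000
3 3 8911/10000
4 4 2157/2500
DF(2y) is solved at step 2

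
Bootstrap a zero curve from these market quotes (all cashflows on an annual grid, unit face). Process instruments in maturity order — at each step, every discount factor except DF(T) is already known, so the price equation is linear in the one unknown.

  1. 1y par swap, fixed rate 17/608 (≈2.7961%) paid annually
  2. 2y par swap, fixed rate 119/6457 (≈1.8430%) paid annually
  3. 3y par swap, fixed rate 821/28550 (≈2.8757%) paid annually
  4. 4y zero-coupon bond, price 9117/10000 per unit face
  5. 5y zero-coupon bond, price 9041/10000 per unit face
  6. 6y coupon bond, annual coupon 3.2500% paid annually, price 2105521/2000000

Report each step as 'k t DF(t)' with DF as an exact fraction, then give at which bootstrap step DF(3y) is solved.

step 1 [1y] swap r/1=17/608: DF=(1 − 17/608·(0))/(1+17/608) = 608/625 ≈ 0.972800
step 2 [2y] swap r/1=119/6457: DF=(1 − 119/6457·(0.972800))/(1+119/6457) = 9643/10000 ≈ 0.964300
step 3 [3y] swap r/1=821/28550: DF=(1 − 821/28550·(0.972800+0.964300))/(1+821/28550) = 9179/10000 ≈ 0.917900
step 4 [4y] zero: DF = P = 9117/10000 ≈ 0.911700
step 5 [5y] zero: DF = P = 9041/10000 ≈ 0.904100
step 6 [6y] bond c/1=13/400: DF=(2105521/2000000 − 13/400·(0.972800+0.964300+0.917900+0.911700+0.904100))/(1+13/400) = 4363/5000 ≈ 0.872600

1 1 608/625
2 2 9643/10000
3 3 9179/10000
4 4 9117/10000
5 5 9041/10000
6 6 4363/5000
DF(3y) is solved at step 3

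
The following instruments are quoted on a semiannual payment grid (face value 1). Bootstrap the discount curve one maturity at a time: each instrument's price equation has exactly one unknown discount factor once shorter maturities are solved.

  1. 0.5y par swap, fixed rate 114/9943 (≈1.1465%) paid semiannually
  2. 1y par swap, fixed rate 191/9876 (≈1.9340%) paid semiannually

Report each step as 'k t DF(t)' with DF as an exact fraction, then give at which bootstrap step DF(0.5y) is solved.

step 1 [0.5y] swap r/2=57/9943: DF=(1 − 57/9943·(0))/(1+57/9943) = 9943/10000 ≈ 0.994300
step 2 [1y] swap r/2=191/19752: DF=(1 − 191/19752·(0.994300))/(1+191/19752) = 9809/10000 ≈ 0.980900

1 1/2 9943/10000
2 1 9809/10000
DF(0.5y) is solved at step 1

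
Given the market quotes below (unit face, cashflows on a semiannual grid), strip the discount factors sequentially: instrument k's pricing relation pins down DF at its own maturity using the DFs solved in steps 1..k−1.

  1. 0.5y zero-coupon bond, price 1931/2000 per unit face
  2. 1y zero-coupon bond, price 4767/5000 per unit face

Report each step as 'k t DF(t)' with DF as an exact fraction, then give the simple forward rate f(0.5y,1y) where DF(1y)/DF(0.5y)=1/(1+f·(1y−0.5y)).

step 1 [0.5y] zero: DF = P = 1931/2000 ≈ 0.965500
step 2 [1y] zero: DF = P = 4767/5000 ≈ 0.953400

1 1/2 1931/2000
2 1 4767/5000
f(0.5y,1y) = ((1931/2000)/(4767/5000) − 1)/(1/2) = 121/4767 ≈ 2.5383%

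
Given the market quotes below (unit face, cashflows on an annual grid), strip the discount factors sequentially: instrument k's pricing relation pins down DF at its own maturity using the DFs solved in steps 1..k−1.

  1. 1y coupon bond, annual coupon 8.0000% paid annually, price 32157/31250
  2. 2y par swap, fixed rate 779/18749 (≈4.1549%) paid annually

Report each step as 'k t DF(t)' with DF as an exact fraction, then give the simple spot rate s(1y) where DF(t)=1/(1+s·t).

step 1 [1y] bond c/1=2/25: DF=(32157/31250 − 2/25·(0))/(1+2/25) = 1191/1250 ≈ 0.952800
step 2 [2y] swap r/1=779/18749: DF=(1 − 779/18749·(0.952800))/(1+779/18749) = 9221/10000 ≈ 0.922100

1 1 1191/1250
2 2 9221/10000
s(1y) = (1/(1191/1250) − 1)/(1) = 59/1191 ≈ 4.9538%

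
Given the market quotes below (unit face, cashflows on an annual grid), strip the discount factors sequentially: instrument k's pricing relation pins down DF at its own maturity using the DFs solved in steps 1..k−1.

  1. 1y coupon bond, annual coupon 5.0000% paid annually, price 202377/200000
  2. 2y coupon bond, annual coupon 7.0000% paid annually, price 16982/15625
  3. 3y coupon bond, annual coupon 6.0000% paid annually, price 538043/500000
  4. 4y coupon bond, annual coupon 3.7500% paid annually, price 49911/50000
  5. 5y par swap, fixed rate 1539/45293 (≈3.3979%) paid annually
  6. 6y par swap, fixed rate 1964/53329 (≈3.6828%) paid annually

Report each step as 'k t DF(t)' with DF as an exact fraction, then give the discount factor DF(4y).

1 1 9637/10000
2 2 9527/10000
3 3 9067/10000
4 4 8601/10000
5 5 8461/10000
6 6 2009/2500
DF(4y) = 8601/10000 ≈ 0.860100

step 1 [1y] bond c/1=1/20: DF=(202377/200000 − 1/20·(0))/(1+1/20) = 9637/10000 ≈ 0.963700
step 2 [2y] bond c/1=7/100: DF=(16982/15625 − 7/100·(0.963700))/(1+7/100) = 9527/10000 ≈ 0.952700
step 3 [3y] bond c/1=3/50: DF=(538043/500000 − 3/50·(0.963700+0.952700))/(1+3/50) = 9067/10000 ≈ 0.906700
step 4 [4y] bond c/1=3/80: DF=(49911/50000 − 3/80·(0.963700+0.952700+0.906700))/(1+3/80) = 8601/10000 ≈ 0.860100
step 5 [5y] swap r/1=1539/45293: DF=(1 − 1539/45293·(0.963700+0.952700+0.906700+0.860100))/(1+1539/45293) = 8461/10000 ≈ 0.846100
step 6 [6y] swap r/1=1964/53329: DF=(1 − 1964/53329·(0.963700+0.952700+0.906700+0.860100+0.846100))/(1+1964/53329) = 2009/2500 ≈ 0.803600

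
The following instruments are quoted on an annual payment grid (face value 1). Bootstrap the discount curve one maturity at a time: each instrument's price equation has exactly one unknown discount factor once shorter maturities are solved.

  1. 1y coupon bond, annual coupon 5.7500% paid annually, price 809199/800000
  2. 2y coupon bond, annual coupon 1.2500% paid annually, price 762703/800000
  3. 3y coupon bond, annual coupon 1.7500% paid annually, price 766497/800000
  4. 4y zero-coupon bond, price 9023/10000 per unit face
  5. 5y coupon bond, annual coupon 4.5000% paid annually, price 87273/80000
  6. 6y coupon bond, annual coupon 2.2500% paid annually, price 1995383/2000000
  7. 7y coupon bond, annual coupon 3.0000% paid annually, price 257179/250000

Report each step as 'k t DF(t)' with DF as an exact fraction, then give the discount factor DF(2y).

step 1 [1y] bond c/1=23/400: DF=(809199/800000 − 23/400·(0))/(1+23/400) = 1913/2000 ≈ 0.956500
step 2 [2y] bond c/1=1/80: DF=(762703/800000 − 1/80·(0.956500))/(1+1/80) = 4649/5000 ≈ 0.929800
step 3 [3y] bond c/1=7/400: DF=(766497/800000 − 7/400·(0.956500+0.929800))/(1+7/400) = 2273/2500 ≈ 0.909200
step 4 [4y] zero: DF = P = 9023/10000 ≈ 0.902300
step 5 [5y] bond c/1=9/200: DF=(87273/80000 − 9/200·(0.956500+0.929800+0.909200+0.902300))/(1+9/200) = 8847/10000 ≈ 0.884700
step 6 [6y] bond c/1=9/400: DF=(1995383/2000000 − 9/400·(0.956500+0.929800+0.909200+0.902300+0.884700))/(1+9/400) = 8749/10000 ≈ 0.874900
step 7 [7y] bond c/1=3/100: DF=(257179/250000 − 3/100·(0.956500+0.929800+0.909200+0.902300+0.884700+0.874900))/(1+3/100) = 4199/5000 ≈ 0.839800

1 1 1913/2000
2 2 4649/5000
3 3 2273/2500
4 4 9023/10000
5 5 8847/10000
6 6 8749/10000
7 7 4199/5000
DF(2y) = 4649/5000 ≈ 0.929800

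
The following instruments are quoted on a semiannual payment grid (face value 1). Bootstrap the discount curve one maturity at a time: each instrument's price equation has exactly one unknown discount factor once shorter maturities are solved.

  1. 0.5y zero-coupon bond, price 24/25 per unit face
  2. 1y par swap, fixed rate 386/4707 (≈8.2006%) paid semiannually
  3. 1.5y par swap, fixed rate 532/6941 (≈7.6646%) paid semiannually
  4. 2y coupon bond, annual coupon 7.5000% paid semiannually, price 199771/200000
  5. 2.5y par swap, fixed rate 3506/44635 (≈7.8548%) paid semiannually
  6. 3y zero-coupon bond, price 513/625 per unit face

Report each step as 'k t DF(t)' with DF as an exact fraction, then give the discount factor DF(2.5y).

1 1/2 24/25
2 1 2307/2500
3 3/2 1117/1250
4 2 539/625
5 5/2 8247/10000
6 3 513/625
DF(2.5y) = 8247/10000 ≈ 0.824700

step 1 [0.5y] zero: DF = P = 24/25 ≈ 0.960000
step 2 [1y] swap r/2=193/4707: DF=(1 − 193/4707·(0.960000))/(1+193/4707) = 2307/2500 ≈ 0.922800
step 3 [1.5y] swap r/2=266/6941: DF=(1 − 266/6941·(0.960000+0.922800))/(1+266/6941) = 1117/1250 ≈ 0.893600
step 4 [2y] bond c/2=3/80: DF=(199771/200000 − 3/80·(0.960000+0.922800+0.893600))/(1+3/80) = 539/625 ≈ 0.862400
step 5 [2.5y] swap r/2=1753/44635: DF=(1 − 1753/44635·(0.960000+0.922800+0.893600+0.862400))/(1+1753/44635) = 8247/10000 ≈ 0.824700
step 6 [3y] zero: DF = P = 513/625 ≈ 0.820800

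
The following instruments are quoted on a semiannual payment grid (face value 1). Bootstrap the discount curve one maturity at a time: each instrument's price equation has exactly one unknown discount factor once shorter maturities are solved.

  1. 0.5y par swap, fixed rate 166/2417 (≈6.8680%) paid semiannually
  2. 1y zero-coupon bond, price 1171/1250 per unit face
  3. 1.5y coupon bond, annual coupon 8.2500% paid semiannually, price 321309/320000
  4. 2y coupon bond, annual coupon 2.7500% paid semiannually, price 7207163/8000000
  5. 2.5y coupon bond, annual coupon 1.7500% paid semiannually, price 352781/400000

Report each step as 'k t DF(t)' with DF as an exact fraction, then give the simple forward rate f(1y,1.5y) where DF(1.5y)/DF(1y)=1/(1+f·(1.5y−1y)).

1 1/2 2417/2500
2 1 1171/1250
3 3/2 8889/10000
4 2 2127/2500
5 5/2 8427/10000
f(1y,1.5y) = ((1171/1250)/(8889/10000) − 1)/(1/2) = 958/8889 ≈ 10.7774%

step 1 [0.5y] swap r/2=83/2417: DF=(1 − 83/2417·(0))/(1+83/2417) = 2417/2500 ≈ 0.966800
step 2 [1y] zero: DF = P = 1171/1250 ≈ 0.936800
step 3 [1.5y] bond c/2=33/800: DF=(321309/320000 − 33/800·(0.966800+0.936800))/(1+33/800) = 8889/10000 ≈ 0.888900
step 4 [2y] bond c/2=11/800: DF=(7207163/8000000 − 11/800·(0.966800+0.936800+0.888900))/(1+11/800) = 2127/2500 ≈ 0.850800
step 5 [2.5y] bond c/2=7/800: DF=(352781/400000 − 7/800·(0.966800+0.936800+0.888900+0.850800))/(1+7/800) = 8427/10000 ≈ 0.842700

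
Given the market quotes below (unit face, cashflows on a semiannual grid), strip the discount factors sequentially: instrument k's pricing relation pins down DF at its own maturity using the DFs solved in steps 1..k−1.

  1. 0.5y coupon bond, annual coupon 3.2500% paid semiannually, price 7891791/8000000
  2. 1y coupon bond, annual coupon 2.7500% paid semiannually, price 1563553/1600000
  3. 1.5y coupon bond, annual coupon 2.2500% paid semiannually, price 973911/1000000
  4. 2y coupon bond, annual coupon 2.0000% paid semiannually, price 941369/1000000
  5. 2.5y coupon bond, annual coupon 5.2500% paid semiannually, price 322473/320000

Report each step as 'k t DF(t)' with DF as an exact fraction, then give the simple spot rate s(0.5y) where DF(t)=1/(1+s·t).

step 1 [0.5y] bond c/2=13/800: DF=(7891791/8000000 − 13/800·(0))/(1+13/800) = 9707/10000 ≈ 0.970700
step 2 [1y] bond c/2=11/800: DF=(1563553/1600000 − 11/800·(0.970700))/(1+11/800) = 2377/2500 ≈ 0.950800
step 3 [1.5y] bond c/2=9/800: DF=(973911/1000000 − 9/800·(0.970700+0.950800))/(1+9/800) = 9417/10000 ≈ 0.941700
step 4 [2y] bond c/2=1/100: DF=(941369/1000000 − 1/100·(0.970700+0.950800+0.941700))/(1+1/100) = 9037/10000 ≈ 0.903700
step 5 [2.5y] bond c/2=21/800: DF=(322473/320000 − 21/800·(0.970700+0.950800+0.941700+0.903700))/(1+21/800) = 1107/1250 ≈ 0.885600

1 1/2 9707/10000
2 1 2377/2500
3 3/2 9417/10000
4 2 9037/10000
5 5/2 1107/1250
s(0.5y) = (1/(9707/10000) − 1)/(1/2) = 586/9707 ≈ 6.0369%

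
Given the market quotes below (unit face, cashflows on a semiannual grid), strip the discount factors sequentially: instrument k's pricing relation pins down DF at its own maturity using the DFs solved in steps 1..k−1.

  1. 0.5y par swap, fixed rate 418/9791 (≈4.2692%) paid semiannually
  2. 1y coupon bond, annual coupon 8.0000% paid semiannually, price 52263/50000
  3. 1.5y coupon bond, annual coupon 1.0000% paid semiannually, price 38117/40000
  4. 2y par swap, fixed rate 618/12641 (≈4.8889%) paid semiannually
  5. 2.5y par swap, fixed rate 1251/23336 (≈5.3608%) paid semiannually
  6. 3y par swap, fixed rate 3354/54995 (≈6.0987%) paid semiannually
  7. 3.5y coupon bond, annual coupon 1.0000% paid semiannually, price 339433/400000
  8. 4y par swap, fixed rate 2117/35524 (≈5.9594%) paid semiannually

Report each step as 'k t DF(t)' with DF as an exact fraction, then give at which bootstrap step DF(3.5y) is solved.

step 1 [0.5y] swap r/2=209/9791: DF=(1 − 209/9791·(0))/(1+209/9791) = 9791/10000 ≈ 0.979100
step 2 [1y] bond c/2=1/25: DF=(52263/50000 − 1/25·(0.979100))/(1+1/25) = 4837/5000 ≈ 0.967400
step 3 [1.5y] bond c/2=1/200: DF=(38117/40000 − 1/200·(0.979100+0.967400))/(1+1/200) = 1877/2000 ≈ 0.938500
step 4 [2y] swap r/2=309/12641: DF=(1 − 309/12641·(0.979100+0.967400+0.938500))/(1+309/12641) = 9073/10000 ≈ 0.907300
step 5 [2.5y] swap r/2=1251/46672: DF=(1 − 1251/46672·(0.979100+0.967400+0.938500+0.907300))/(1+1251/46672) = 8749/10000 ≈ 0.874900
step 6 [3y] swap r/2=1677/54995: DF=(1 − 1677/54995·(0.979100+0.967400+0.938500+0.907300+0.874900))/(1+1677/54995) = 8323/10000 ≈ 0.832300
step 7 [3.5y] bond c/2=1/200: DF=(339433/400000 − 1/200·(0.979100+0.967400+0.938500+0.907300+0.874900+0.832300))/(1+1/200) = 817/1000 ≈ 0.817000
step 8 [4y] swap r/2=2117/71048: DF=(1 − 2117/71048·(0.979100+0.967400+0.938500+0.907300+0.874900+0.832300+0.817000))/(1+2117/71048) = 7883/10000 ≈ 0.788300

1 1/2 9791/10000
2 1 4837/5000
3 3/2 1877/2000
4 2 9073/10000
5 5/2 8749/10000
6 3 8323/10000
7 7/2 817/1000
8 4 7883/10000
DF(3.5y) is solved at step 7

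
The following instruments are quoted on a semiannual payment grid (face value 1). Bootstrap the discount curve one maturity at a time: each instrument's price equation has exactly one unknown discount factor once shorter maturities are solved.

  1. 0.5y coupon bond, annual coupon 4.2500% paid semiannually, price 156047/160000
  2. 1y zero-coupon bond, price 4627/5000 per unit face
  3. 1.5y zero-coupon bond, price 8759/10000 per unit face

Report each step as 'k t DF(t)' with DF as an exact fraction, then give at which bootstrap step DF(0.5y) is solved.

1 1/2 191/200
2 1 4627/5000
3 3/2 8759/10000
DF(0.5y) is solved at step 1

step 1 [0.5y] bond c/2=17/800: DF=(156047/160000 − 17/800·(0))/(1+17/800) = 191/200 ≈ 0.955000
step 2 [1y] zero: DF = P = 4627/5000 ≈ 0.925400
step 3 [1.5y] zero: DF = P = 8759/10000 ≈ 0.875900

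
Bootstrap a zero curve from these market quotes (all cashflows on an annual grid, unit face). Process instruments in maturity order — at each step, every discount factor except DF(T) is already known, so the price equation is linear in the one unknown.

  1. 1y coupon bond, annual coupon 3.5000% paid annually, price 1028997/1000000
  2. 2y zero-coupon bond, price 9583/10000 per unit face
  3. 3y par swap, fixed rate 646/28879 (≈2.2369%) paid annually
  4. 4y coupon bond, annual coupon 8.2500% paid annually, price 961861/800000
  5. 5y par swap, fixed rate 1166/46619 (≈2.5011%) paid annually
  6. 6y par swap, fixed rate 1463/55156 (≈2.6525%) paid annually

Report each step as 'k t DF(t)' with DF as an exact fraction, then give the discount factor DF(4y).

1 1 4971/5000
2 2 9583/10000
3 3 4677/5000
4 4 4453/5000
5 5 4417/5000
6 6 8537/10000
DF(4y) = 4453/5000 ≈ 0.890600

step 1 [1y] bond c/1=7/200: DF=(1028997/1000000 − 7/200·(0))/(1+7/200) = 4971/5000 ≈ 0.994200
step 2 [2y] zero: DF = P = 9583/10000 ≈ 0.958300
step 3 [3y] swap r/1=646/28879: DF=(1 − 646/28879·(0.994200+0.958300))/(1+646/28879) = 4677/5000 ≈ 0.935400
step 4 [4y] bond c/1=33/400: DF=(961861/800000 − 33/400·(0.994200+0.958300+0.935400))/(1+33/400) = 4453/5000 ≈ 0.890600
step 5 [5y] swap r/1=1166/46619: DF=(1 − 1166/46619·(0.994200+0.958300+0.935400+0.890600))/(1+1166/46619) = 4417/5000 ≈ 0.883400
step 6 [6y] swap r/1=1463/55156: DF=(1 − 1463/55156·(0.994200+0.958300+0.935400+0.890600+0.883400))/(1+1463/55156) = 8537/10000 ≈ 0.853700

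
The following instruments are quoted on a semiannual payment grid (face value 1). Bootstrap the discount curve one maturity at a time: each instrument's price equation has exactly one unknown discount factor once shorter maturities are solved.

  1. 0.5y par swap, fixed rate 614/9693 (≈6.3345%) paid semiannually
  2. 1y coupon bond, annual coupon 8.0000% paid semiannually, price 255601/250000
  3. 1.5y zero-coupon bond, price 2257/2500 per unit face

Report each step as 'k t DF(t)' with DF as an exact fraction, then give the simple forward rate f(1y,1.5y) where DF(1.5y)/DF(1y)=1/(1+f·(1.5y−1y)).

1 1/2 9693/10000
2 1 4729/5000
3 3/2 2257/2500
f(1y,1.5y) = ((4729/5000)/(2257/2500) − 1)/(1/2) = 215/2257 ≈ 9.5259%

step 1 [0.5y] swap r/2=307/9693: DF=(1 − 307/9693·(0))/(1+307/9693) = 9693/10000 ≈ 0.969300
step 2 [1y] bond c/2=1/25: DF=(255601/250000 − 1/25·(0.969300))/(1+1/25) = 4729/5000 ≈ 0.945800
step 3 [1.5y] zero: DF = P = 2257/2500 ≈ 0.902800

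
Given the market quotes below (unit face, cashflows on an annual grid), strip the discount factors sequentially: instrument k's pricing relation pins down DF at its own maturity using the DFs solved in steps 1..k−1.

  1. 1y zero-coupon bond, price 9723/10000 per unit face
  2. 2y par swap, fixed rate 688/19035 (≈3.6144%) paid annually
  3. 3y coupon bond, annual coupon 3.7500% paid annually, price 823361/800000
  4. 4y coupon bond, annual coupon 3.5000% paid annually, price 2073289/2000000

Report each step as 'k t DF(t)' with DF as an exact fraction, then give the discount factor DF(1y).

1 1 9723/10000
2 2 582/625
3 3 577/625
4 4 453/500
DF(1y) = 9723/10000 ≈ 0.972300

step 1 [1y] zero: DF = P = 9723/10000 ≈ 0.972300
step 2 [2y] swap r/1=688/19035: DF=(1 − 688/19035·(0.972300))/(1+688/19035) = 582/625 ≈ 0.931200
step 3 [3y] bond c/1=3/80: DF=(823361/800000 − 3/80·(0.972300+0.931200))/(1+3/80) = 577/625 ≈ 0.923200
step 4 [4y] bond c/1=7/200: DF=(2073289/2000000 − 7/200·(0.972300+0.931200+0.923200))/(1+7/200) = 453/500 ≈ 0.906000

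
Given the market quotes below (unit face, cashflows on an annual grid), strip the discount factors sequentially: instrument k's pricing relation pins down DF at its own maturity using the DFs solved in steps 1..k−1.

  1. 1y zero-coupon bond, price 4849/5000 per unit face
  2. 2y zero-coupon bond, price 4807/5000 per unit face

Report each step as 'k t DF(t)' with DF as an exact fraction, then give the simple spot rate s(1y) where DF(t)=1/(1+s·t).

step 1 [1y] zero: DF = P = 4849/5000 ≈ 0.969800
step 2 [2y] zero: DF = P = 4807/5000 ≈ 0.961400

1 1 4849/5000
2 2 4807/5000
s(1y) = (1/(4849/5000) − 1)/(1) = 151/4849 ≈ 3.1140%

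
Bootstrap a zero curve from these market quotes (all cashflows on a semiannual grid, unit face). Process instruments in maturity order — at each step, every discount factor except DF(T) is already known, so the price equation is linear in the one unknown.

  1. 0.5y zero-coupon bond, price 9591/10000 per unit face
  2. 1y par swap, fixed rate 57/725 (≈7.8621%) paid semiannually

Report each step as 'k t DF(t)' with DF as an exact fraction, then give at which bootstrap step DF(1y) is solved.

step 1 [0.5y] zero: DF = P = 9591/10000 ≈ 0.959100
step 2 [1y] swap r/2=57/1450: DF=(1 − 57/1450·(0.959100))/(1+57/1450) = 9259/10000 ≈ 0.925900

1 1/2 9591/10000
2 1 9259/10000
DF(1y) is solved at step 2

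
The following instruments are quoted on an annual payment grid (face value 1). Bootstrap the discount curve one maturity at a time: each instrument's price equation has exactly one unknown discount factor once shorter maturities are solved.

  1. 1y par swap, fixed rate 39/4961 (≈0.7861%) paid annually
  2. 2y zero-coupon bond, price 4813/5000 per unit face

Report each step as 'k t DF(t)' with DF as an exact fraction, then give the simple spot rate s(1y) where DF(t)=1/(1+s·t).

step 1 [1y] swap r/1=39/4961: DF=(1 − 39/4961·(0))/(1+39/4961) = 4961/5000 ≈ 0.992200
step 2 [2y] zero: DF = P = 4813/5000 ≈ 0.962600

1 1 4961/5000
2 2 4813/5000
s(1y) = (1/(4961/5000) − 1)/(1) = 39/4961 ≈ 0.7861%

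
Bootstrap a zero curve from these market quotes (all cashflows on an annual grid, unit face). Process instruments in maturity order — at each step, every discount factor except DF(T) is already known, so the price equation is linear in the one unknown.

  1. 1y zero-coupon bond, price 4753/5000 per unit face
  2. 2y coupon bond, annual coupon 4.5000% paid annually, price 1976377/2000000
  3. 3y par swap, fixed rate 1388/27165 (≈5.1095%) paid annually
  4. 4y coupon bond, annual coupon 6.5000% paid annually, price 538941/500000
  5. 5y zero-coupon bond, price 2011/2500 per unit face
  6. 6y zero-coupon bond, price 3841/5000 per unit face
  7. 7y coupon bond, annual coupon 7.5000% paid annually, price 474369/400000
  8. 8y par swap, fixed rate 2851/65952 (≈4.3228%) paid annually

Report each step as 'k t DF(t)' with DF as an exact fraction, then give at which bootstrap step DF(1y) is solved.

step 1 [1y] zero: DF = P = 4753/5000 ≈ 0.950600
step 2 [2y] bond c/1=9/200: DF=(1976377/2000000 − 9/200·(0.950600))/(1+9/200) = 9047/10000 ≈ 0.904700
step 3 [3y] swap r/1=1388/27165: DF=(1 − 1388/27165·(0.950600+0.904700))/(1+1388/27165) = 2153/2500 ≈ 0.861200
step 4 [4y] bond c/1=13/200: DF=(538941/500000 − 13/200·(0.950600+0.904700+0.861200))/(1+13/200) = 8463/10000 ≈ 0.846300
step 5 [5y] zero: DF = P = 2011/2500 ≈ 0.804400
step 6 [6y] zero: DF = P = 3841/5000 ≈ 0.768200
step 7 [7y] bond c/1=3/40: DF=(474369/400000 − 3/40·(0.950600+0.904700+0.861200+0.846300+0.804400+0.768200))/(1+3/40) = 7449/10000 ≈ 0.744900
step 8 [8y] swap r/1=2851/65952: DF=(1 − 2851/65952·(0.950600+0.904700+0.861200+0.846300+0.804400+0.768200+0.744900))/(1+2851/65952) = 7149/10000 ≈ 0.714900

1 1 4753/5000
2 2 9047/10000
3 3 2153/2500
4 4 8463/10000
5 5 2011/2500
6 6 3841/5000
7 7 7449/10000
8 8 7149/10000
DF(1y) is solved at step 1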